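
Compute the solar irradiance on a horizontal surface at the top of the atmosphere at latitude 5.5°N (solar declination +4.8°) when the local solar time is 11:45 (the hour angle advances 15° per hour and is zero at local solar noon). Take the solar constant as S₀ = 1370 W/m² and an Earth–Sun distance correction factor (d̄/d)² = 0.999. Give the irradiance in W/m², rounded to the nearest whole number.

1366 W/m²

Hour angle H = 15° × (11.75 − 12) = -3.75°.
cos θ_z = sin φ sin δ + cos φ cos δ cos H = (0.0958)(0.0837) + (0.9954)(0.9965)(0.9979) = 0.9979.
Top-of-atmosphere irradiance = S₀ (d̄/d)² cos θ_z = 1370 × 0.999 × 0.9979 = 1365.76 W/m².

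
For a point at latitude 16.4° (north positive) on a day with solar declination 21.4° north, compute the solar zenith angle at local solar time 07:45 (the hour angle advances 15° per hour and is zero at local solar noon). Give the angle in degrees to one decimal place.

Hour angle H = 15° × (7.75 − 12) = -63.75°.
cos θ_z = sin(16.4°) sin(21.4°) + cos(16.4°) cos(21.4°) cos(-63.75°) = 0.1030 + 0.3950 = 0.4980.
θ_z = arccos(0.4980) = 60.13°.

60.1°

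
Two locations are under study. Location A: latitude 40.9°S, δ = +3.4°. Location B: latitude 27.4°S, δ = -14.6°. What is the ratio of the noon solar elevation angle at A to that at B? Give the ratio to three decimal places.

0.592

A: 90° − |-40.9 − (3.4)| = 45.70°.
B: 90° − |-27.4 − (-14.6)| = 77.20°.
Ratio A/B = 45.7000 / 77.2000 = 0.5920.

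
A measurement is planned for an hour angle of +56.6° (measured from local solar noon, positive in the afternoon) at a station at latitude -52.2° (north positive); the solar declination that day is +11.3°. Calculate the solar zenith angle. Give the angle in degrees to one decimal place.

79.9°

cos θ_z = sin φ sin δ + cos φ cos δ cos H = (-0.7902)(0.1959) + (0.6129)(0.9806)(0.5505) = 0.1761.
θ_z = arccos(0.1761) = 79.86°.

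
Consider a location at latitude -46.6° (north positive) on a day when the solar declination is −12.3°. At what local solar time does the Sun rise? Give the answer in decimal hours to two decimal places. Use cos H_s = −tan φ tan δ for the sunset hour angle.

The sunset hour angle satisfies cos H_s = −tan φ tan δ = -0.2306, giving H_s = 103.33°.
Sunrise is at 12 − H_s/15 = 12 − 6.889 = 5.111 h local solar time.

5.11 h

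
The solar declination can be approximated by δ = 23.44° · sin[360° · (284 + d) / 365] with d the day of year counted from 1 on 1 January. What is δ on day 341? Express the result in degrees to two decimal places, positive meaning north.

-22.79°

360 × (284 + 341) / 365 = 616.438°; sin(616.438°) = -0.9721.
δ = 23.44 × -0.9721 = -22.786° ≈ -22.79°.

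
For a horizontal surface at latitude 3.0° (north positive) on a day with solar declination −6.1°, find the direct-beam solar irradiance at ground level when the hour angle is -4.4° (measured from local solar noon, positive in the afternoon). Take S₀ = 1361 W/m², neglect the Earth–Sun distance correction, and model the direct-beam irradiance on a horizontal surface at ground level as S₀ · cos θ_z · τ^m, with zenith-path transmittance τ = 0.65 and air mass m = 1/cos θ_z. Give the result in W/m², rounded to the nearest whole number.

cos θ_z = sin φ sin δ + cos φ cos δ cos H = (0.0523)(-0.1063) + (0.9986)(0.9943)(0.9971) = 0.9845.
Air mass m = 1/cos θ_z = 1/0.9845 = 1.016; τ^m = 0.65^1.016 = 0.6455.
Surface direct beam = 1361 × 0.9845 × 0.6455 = 864.91 W/m².

865 W/m²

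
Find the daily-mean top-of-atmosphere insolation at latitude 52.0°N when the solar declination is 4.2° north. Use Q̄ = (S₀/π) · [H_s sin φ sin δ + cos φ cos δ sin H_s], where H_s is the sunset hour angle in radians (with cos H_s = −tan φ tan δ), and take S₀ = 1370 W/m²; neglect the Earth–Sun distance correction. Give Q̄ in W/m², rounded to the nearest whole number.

cos H_s = −tan(52.0°) · tan(4.2°) = -0.0940, so H_s = arccos(-0.0940) = 95.39°. In radians, H_s = 1.6649.
H_s sin φ sin δ = 1.6649 × 0.7880 × 0.0732 = 0.0960.
cos φ cos δ sin H_s = 0.6157 × 0.9973 × 0.9956 = 0.6113.
Q̄ = (1370/π) × (0.0960 + 0.6113) = 436.08 × 0.7073 = 308.44 W/m².

308 W/m²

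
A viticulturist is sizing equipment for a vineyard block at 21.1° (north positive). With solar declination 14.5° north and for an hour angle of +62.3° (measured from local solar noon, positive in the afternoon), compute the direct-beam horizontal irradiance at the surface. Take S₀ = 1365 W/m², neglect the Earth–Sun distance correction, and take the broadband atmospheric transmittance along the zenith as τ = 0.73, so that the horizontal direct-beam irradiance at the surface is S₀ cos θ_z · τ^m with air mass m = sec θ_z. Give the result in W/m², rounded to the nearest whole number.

cos θ_z = sin φ sin δ + cos φ cos δ cos H = (0.3600)(0.2504) + (0.9330)(0.9681)(0.4648) = 0.5100.
Air mass m = 1/cos θ_z = 1/0.5100 = 1.961; τ^m = 0.73^1.961 = 0.5395.
Surface direct beam = 1365 × 0.5100 × 0.5395 = 375.57 W/m².

376 W/m²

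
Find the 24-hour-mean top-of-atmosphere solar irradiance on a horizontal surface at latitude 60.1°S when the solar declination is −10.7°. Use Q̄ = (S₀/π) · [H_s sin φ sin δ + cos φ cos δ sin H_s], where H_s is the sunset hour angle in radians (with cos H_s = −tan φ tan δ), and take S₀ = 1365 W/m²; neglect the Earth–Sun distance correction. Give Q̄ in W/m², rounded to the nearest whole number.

334 W/m²

The sunset hour angle satisfies cos H_s = −tan φ tan δ = -0.3286, giving H_s = 109.18°. In radians, H_s = 1.9056.
H_s sin φ sin δ = 1.9056 × -0.8669 × -0.1857 = 0.3068.
cos φ cos δ sin H_s = 0.4985 × 0.9826 × 0.9445 = 0.4626.
Q̄ = (1365/π) × (0.3068 + 0.4626) = 434.49 × 0.7694 = 334.30 W/m².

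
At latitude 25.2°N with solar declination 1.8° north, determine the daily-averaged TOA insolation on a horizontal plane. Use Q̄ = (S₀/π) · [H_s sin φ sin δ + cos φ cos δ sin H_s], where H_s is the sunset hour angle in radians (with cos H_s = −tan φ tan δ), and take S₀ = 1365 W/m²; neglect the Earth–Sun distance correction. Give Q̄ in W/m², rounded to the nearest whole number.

cos H_s = −tan(25.2°) · tan(1.8°) = -0.0148, so H_s = arccos(-0.0148) = 90.85°. In radians, H_s = 1.5856.
H_s sin φ sin δ = 1.5856 × 0.4258 × 0.0314 = 0.0212.
cos φ cos δ sin H_s = 0.9048 × 0.9995 × 0.9999 = 0.9043.
Q̄ = (1365/π) × (0.0212 + 0.9043) = 434.49 × 0.9255 = 402.12 W/m².

402 W/m²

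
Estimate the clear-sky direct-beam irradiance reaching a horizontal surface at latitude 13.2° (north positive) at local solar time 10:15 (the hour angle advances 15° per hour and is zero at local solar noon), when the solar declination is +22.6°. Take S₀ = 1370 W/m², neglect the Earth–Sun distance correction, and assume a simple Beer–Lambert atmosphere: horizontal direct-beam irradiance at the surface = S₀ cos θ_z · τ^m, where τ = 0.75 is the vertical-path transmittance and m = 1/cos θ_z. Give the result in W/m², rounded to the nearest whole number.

Hour angle H = 15° × (10.25 − 12) = -26.25°.
cos θ_z = sin φ sin δ + cos φ cos δ cos H = (0.2284)(0.3843) + (0.9736)(0.9232)(0.8969) = 0.8939.
Air mass m = 1/cos θ_z = 1/0.8939 = 1.119; τ^m = 0.75^1.119 = 0.7248.
Surface direct beam = 1370 × 0.8939 × 0.7248 = 887.62 W/m².

888 W/m²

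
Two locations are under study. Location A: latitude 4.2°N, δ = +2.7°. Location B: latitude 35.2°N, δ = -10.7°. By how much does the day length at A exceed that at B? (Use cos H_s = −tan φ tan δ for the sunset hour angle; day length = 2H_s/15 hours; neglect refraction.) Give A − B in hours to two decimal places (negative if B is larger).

+1.05 h

A: H_s = arccos(−tan 4.2° · tan 2.7°) = 90.20°, so 2H_s/15 = 12.0267 h.
B: H_s = arccos(−tan 35.2° · tan -10.7°) = 82.34°, so 2H_s/15 = 10.9787 h.
A − B = 12.0267 − 10.9787 = 1.0480 h.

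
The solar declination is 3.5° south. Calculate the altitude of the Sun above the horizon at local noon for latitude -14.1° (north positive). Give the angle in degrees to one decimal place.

At local solar noon the hour angle is zero, so the elevation is 90° − |φ − δ| = 90° − |-14.1° − (-3.5°)| = 90° − 10.6° = 79.4°.

79.4°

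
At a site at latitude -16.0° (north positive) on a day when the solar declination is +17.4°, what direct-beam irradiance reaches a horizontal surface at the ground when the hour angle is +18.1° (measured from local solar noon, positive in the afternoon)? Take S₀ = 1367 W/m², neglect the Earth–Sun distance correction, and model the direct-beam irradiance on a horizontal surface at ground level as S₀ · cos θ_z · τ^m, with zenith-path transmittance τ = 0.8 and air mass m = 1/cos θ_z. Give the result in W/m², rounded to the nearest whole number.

813 W/m²

cos θ_z = sin φ sin δ + cos φ cos δ cos H = (-0.2756)(0.2990) + (0.9613)(0.9542)(0.9505) = 0.7895.
Air mass m = 1/cos θ_z = 1/0.7895 = 1.267; τ^m = 0.8^1.267 = 0.7537.
Surface direct beam = 1367 × 0.7895 × 0.7537 = 813.43 W/m².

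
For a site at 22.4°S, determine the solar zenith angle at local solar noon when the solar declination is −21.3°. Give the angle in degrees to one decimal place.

1.1°

At local solar noon the hour angle is zero, so the zenith angle is |φ − δ| = |-22.4° − (-21.3°)| = 1.1°.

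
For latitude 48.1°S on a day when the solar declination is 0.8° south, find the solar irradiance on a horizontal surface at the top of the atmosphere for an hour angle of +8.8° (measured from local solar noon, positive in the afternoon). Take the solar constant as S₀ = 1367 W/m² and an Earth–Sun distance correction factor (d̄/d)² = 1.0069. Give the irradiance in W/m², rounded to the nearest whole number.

923 W/m²

cos θ_z = sin(-48.1°) sin(-0.8°) + cos(-48.1°) cos(-0.8°) cos(8.80°) = 0.0104 + 0.6599 = 0.6703.
Top-of-atmosphere irradiance = S₀ (d̄/d)² cos θ_z = 1367 × 1.0069 × 0.6703 = 922.62 W/m².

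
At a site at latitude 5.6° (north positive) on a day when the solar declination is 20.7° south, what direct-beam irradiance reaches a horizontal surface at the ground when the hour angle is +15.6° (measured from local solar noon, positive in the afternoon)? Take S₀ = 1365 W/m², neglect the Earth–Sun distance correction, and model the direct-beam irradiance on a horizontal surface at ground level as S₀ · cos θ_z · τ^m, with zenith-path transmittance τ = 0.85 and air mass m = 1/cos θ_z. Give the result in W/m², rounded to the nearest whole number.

With φ = 5.6°, δ = -20.7°, H = 15.60°: sin φ sin δ = -0.0345, cos φ cos δ cos H = 0.8967, so cos θ_z = 0.8622.
Air mass m = 1/cos θ_z = 1/0.8622 = 1.160; τ^m = 0.85^1.160 = 0.8282.
Surface direct beam = 1365 × 0.8622 × 0.8282 = 974.71 W/m².

975 W/m²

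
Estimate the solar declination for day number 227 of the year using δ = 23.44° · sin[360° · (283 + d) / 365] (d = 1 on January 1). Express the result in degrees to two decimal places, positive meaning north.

+14.10°

360 × (283 + 227) / 365 = 503.014°; sin(503.014°) = 0.6016.
δ = 23.44 × 0.6016 = 14.102° ≈ +14.10°.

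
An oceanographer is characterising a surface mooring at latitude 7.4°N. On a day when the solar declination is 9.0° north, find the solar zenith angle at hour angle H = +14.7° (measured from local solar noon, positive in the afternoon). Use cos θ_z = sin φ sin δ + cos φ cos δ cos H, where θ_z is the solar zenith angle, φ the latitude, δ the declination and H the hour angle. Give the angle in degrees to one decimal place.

14.6°

cos θ_z = sin φ sin δ + cos φ cos δ cos H = (0.1288)(0.1564) + (0.9917)(0.9877)(0.9673) = 0.9676.
θ_z = arccos(0.9676) = 14.62°.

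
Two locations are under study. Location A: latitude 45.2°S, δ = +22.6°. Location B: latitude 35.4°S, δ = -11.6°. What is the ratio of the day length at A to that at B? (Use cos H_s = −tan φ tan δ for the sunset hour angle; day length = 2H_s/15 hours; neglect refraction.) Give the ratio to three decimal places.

0.663

A: H_s = arccos(−tan -45.2° · tan 22.6°) = 65.22°, so 2H_s/15 = 8.6960 h.
B: H_s = arccos(−tan -35.4° · tan -11.6°) = 98.39°, so 2H_s/15 = 13.1187 h.
Ratio A/B = 8.6960 / 13.1187 = 0.6629.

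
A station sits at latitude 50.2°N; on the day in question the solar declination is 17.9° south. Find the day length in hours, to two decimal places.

8.96 hours

cos H_s = −tan(50.2°) · tan(-17.9°) = 0.3877, so H_s = arccos(0.3877) = 67.19°.
Day length = 2 H_s / 15° h⁻¹ = 134.38° / 15 = 8.959 h.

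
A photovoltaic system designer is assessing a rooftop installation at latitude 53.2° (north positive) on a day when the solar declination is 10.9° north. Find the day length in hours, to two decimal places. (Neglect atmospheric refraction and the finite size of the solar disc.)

cos H_s = −tan(53.2°) · tan(10.9°) = -0.2574, so H_s = arccos(-0.2574) = 104.92°.
Day length = 2 H_s / 15° h⁻¹ = 209.84° / 15 = 13.989 h.

13.99 hours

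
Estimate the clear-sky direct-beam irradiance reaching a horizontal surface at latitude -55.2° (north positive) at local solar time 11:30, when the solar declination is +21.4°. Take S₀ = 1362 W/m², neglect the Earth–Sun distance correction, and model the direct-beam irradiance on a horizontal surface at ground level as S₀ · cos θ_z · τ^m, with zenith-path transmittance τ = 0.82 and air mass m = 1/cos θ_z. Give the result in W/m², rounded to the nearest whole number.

129 W/m²

Hour angle H = 15° × (11.5 − 12) = -7.50°.
cos θ_z = sin φ sin δ + cos φ cos δ cos H = (-0.8211)(0.3649) + (0.5707)(0.9311)(0.9914) = 0.2272.
Air mass m = 1/cos θ_z = 1/0.2272 = 4.401; τ^m = 0.82^4.401 = 0.4175.
Surface direct beam = 1362 × 0.2272 × 0.4175 = 129.19 W/m².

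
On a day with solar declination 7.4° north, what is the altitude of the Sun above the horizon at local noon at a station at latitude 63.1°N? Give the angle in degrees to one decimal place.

34.3°

At local solar noon the hour angle is zero, so the elevation is 90° − |φ − δ| = 90° − |63.1° − (7.4°)| = 90° − 55.7° = 34.3°.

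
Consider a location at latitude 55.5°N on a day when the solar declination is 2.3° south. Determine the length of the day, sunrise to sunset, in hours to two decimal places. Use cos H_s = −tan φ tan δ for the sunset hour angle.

11.55 hours

−tan φ tan δ = −(1.4550)(-0.0402) = 0.0585; H_s = arccos(0.0585) = 86.65°.
Day length = 2 H_s / 15° h⁻¹ = 173.30° / 15 = 11.553 h.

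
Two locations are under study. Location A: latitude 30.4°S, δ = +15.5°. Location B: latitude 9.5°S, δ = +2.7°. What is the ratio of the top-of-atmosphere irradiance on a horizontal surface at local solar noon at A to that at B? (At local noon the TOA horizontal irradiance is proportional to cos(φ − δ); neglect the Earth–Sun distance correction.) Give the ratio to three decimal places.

A: cos θ_z = cos(-30.4° − (15.5°)) = 0.6959.
B: cos θ_z = cos(-9.5° − (2.7°)) = 0.9774.
Ratio A/B = 0.6959 / 0.9774 = 0.7120.

0.712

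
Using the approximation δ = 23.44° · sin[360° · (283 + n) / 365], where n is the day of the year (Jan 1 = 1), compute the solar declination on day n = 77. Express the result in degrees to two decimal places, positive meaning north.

360 × (283 + 77) / 365 = 355.068°; sin(355.068°) = -0.0860.
δ = 23.44 × -0.0860 = -2.016° ≈ -2.02°.

-2.02°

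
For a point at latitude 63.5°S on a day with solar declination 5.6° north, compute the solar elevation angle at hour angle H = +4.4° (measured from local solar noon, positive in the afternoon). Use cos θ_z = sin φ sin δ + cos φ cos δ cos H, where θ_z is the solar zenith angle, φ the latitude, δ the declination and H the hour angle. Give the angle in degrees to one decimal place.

20.8°

cos θ_z = sin φ sin δ + cos φ cos δ cos H = (-0.8949)(0.0976) + (0.4462)(0.9952)(0.9971) = 0.3554.
θ_z = arccos(0.3554) = 69.18°, so the elevation is 90° − 69.18° = 20.82°.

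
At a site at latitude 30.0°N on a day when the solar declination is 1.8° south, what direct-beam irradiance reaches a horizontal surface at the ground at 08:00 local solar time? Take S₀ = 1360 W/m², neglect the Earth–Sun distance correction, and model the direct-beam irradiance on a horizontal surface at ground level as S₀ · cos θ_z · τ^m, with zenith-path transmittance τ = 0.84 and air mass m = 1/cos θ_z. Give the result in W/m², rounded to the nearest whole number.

373 W/m²

Hour angle H = 15° × (8 − 12) = -60.00°.
cos θ_z = sin φ sin δ + cos φ cos δ cos H = (0.5000)(-0.0314) + (0.8660)(0.9995)(0.5000) = 0.4171.
Air mass m = 1/cos θ_z = 1/0.4171 = 2.398; τ^m = 0.84^2.398 = 0.6583.
Surface direct beam = 1360 × 0.4171 × 0.6583 = 373.42 W/m².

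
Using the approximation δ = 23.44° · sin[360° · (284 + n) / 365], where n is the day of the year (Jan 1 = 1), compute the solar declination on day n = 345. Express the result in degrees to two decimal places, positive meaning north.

-23.11°

360 × (284 + 345) / 365 = 620.384°; sin(620.384°) = -0.9859.
δ = 23.44 × -0.9859 = -23.109° ≈ -23.11°.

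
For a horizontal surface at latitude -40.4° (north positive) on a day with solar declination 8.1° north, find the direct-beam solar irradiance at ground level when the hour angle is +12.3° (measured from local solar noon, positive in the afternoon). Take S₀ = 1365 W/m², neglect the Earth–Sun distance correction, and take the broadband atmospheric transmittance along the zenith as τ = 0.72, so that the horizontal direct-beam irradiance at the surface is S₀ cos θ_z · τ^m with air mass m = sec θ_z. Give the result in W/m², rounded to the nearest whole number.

cos θ_z = sin(-40.4°) sin(8.1°) + cos(-40.4°) cos(8.1°) cos(12.30°) = -0.0913 + 0.7366 = 0.6453.
Air mass m = 1/cos θ_z = 1/0.6453 = 1.550; τ^m = 0.72^1.550 = 0.6010.
Surface direct beam = 1365 × 0.6453 × 0.6010 = 529.38 W/m².

529 W/m²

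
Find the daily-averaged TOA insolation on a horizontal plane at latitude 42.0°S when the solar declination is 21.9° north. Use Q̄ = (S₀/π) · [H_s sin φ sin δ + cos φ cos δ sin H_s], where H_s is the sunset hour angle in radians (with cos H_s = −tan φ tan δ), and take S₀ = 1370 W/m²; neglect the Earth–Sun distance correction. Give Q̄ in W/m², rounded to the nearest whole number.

The sunset hour angle satisfies cos H_s = −tan φ tan δ = 0.3620, giving H_s = 68.78°. In radians, H_s = 1.2004.
H_s sin φ sin δ = 1.2004 × -0.6691 × 0.3730 = -0.2996.
cos φ cos δ sin H_s = 0.7431 × 0.9278 × 0.9322 = 0.6427.
Q̄ = (1370/π) × (-0.2996 + 0.6427) = 436.08 × 0.3431 = 149.62 W/m².

150 W/m²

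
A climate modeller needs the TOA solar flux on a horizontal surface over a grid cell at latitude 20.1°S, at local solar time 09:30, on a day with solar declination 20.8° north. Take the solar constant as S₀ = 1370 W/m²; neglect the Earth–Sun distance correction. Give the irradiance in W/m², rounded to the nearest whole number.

787 W/m²

Hour angle H = 15° × (9.5 − 12) = -37.50°.
With φ = -20.1°, δ = 20.8°, H = -37.50°: sin φ sin δ = -0.1220, cos φ cos δ cos H = 0.6965, so cos θ_z = 0.5745.
Top-of-atmosphere irradiance = S₀ cos θ_z = 1370 × 0.5745 = 787.07 W/m².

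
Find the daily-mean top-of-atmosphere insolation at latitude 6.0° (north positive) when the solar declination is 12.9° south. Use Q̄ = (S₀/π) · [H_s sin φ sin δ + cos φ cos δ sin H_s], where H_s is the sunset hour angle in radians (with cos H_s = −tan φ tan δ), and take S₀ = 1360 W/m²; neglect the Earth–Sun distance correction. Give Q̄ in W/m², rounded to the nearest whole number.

404 W/m²

−tan φ tan δ = −(0.1051)(-0.2290) = 0.0241; H_s = arccos(0.0241) = 88.62°. In radians, H_s = 1.5467.
H_s sin φ sin δ = 1.5467 × 0.1045 × -0.2233 = -0.0361.
cos φ cos δ sin H_s = 0.9945 × 0.9748 × 0.9997 = 0.9691.
Q̄ = (1360/π) × (-0.0361 + 0.9691) = 432.90 × 0.9330 = 403.90 W/m².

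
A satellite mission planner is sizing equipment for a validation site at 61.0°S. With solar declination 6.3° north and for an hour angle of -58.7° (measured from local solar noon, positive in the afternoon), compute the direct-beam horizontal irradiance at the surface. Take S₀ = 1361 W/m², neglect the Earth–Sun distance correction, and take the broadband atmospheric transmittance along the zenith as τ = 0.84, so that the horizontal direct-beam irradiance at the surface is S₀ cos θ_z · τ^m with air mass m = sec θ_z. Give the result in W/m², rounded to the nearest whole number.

cos θ_z = sin φ sin δ + cos φ cos δ cos H = (-0.8746)(0.1097) + (0.4848)(0.9940)(0.5195) = 0.1544.
Air mass m = 1/cos θ_z = 1/0.1544 = 6.477; τ^m = 0.84^6.477 = 0.3233.
Surface direct beam = 1361 × 0.1544 × 0.3233 = 67.94 W/m².

68 W/m²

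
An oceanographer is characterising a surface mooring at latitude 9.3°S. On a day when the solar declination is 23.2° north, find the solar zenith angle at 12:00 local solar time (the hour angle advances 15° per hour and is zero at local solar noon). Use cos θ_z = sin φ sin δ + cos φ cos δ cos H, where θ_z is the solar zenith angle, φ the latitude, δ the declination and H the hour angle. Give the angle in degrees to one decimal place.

32.5°

Hour angle H = 15° × (12 − 12) = 0.00°.
cos θ_z = sin(-9.3°) sin(23.2°) + cos(-9.3°) cos(23.2°) cos(0.00°) = -0.0637 + 0.9071 = 0.8434.
θ_z = arccos(0.8434) = 32.50°.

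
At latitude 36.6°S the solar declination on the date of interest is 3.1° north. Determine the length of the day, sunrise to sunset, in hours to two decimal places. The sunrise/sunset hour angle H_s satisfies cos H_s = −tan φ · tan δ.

−tan φ tan δ = −(-0.7427)(0.0542) = 0.0403; H_s = arccos(0.0403) = 87.69°.
Day length = 2 H_s / 15° h⁻¹ = 175.38° / 15 = 11.692 h.

11.69 hours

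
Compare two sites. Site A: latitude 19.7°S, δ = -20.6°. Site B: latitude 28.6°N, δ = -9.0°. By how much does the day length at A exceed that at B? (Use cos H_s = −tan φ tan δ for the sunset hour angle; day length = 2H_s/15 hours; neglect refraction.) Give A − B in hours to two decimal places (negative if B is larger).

A: H_s = arccos(−tan -19.7° · tan -20.6°) = 97.73°, so 2H_s/15 = 13.0307 h.
B: H_s = arccos(−tan 28.6° · tan -9.0°) = 85.05°, so 2H_s/15 = 11.3400 h.
A − B = 13.0307 − 11.3400 = 1.6907 h.

+1.69 h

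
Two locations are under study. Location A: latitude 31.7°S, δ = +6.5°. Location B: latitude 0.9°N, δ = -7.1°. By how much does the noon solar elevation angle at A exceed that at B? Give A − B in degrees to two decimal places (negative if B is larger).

-30.20°

A: 90° − |-31.7 − (6.5)| = 51.80°.
B: 90° − |0.9 − (-7.1)| = 82.00°.
A − B = 51.80 − 82.00 = -30.20°.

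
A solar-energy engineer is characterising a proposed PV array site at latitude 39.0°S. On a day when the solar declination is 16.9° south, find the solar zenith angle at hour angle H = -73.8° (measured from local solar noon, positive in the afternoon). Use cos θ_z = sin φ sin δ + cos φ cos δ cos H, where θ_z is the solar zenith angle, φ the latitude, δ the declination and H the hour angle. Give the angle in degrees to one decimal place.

With φ = -39.0°, δ = -16.9°, H = -73.80°: sin φ sin δ = 0.1829, cos φ cos δ cos H = 0.2075, so cos θ_z = 0.3904.
θ_z = arccos(0.3904) = 67.02°.

67.0°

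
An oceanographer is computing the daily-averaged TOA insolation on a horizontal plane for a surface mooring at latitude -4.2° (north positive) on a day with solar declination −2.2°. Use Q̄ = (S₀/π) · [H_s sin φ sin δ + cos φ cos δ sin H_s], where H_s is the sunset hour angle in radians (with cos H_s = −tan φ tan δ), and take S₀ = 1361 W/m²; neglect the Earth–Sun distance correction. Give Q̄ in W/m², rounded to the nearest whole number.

434 W/m²

−tan φ tan δ = −(-0.0734)(-0.0384) = -0.0028; H_s = arccos(-0.0028) = 90.16°. In radians, H_s = 1.5736.
H_s sin φ sin δ = 1.5736 × -0.0732 × -0.0384 = 0.0044.
cos φ cos δ sin H_s = 0.9973 × 0.9993 × 1.0000 = 0.9966.
Q̄ = (1361/π) × (0.0044 + 0.9966) = 433.22 × 1.0010 = 433.65 W/m².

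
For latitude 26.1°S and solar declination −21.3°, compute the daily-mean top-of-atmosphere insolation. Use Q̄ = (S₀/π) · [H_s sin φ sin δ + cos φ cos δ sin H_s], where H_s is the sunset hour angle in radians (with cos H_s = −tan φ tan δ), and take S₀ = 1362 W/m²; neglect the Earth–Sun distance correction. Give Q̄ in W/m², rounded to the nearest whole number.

−tan φ tan δ = −(-0.4899)(-0.3899) = -0.1910; H_s = arccos(-0.1910) = 101.01°. In radians, H_s = 1.7630.
H_s sin φ sin δ = 1.7630 × -0.4399 × -0.3633 = 0.2818.
cos φ cos δ sin H_s = 0.8980 × 0.9317 × 0.9816 = 0.8213.
Q̄ = (1362/π) × (0.2818 + 0.8213) = 433.54 × 1.1031 = 478.24 W/m².

478 W/m²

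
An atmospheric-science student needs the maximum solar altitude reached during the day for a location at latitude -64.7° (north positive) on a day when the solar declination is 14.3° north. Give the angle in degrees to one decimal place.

11.0°

At local solar noon the hour angle is zero, so the elevation is 90° − |φ − δ| = 90° − |-64.7° − (14.3°)| = 90° − 79.0° = 11.0°.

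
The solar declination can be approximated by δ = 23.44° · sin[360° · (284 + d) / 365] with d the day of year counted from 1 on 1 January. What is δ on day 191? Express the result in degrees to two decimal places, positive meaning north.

360 × (284 + 191) / 365 = 468.493°; sin(468.493°) = 0.9484.
δ = 23.44 × 0.9484 = 22.230° ≈ +22.23°.

+22.23°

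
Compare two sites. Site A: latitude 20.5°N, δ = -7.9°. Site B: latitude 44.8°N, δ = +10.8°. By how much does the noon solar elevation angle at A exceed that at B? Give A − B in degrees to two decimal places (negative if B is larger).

+5.60°

A: 90° − |20.5 − (-7.9)| = 61.60°.
B: 90° − |44.8 − (10.8)| = 56.00°.
A − B = 61.60 − 56.00 = 5.60°.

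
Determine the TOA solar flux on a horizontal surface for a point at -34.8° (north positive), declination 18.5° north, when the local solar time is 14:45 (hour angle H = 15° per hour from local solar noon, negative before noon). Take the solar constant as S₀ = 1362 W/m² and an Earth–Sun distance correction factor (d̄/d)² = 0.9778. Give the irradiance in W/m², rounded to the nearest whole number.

Hour angle H = 15° × (14.75 − 12) = 41.25°.
With φ = -34.8°, δ = 18.5°, H = 41.25°: sin φ sin δ = -0.1811, cos φ cos δ cos H = 0.5855, so cos θ_z = 0.4044.
Top-of-atmosphere irradiance = S₀ (d̄/d)² cos θ_z = 1362 × 0.9778 × 0.4044 = 538.57 W/m².

539 W/m²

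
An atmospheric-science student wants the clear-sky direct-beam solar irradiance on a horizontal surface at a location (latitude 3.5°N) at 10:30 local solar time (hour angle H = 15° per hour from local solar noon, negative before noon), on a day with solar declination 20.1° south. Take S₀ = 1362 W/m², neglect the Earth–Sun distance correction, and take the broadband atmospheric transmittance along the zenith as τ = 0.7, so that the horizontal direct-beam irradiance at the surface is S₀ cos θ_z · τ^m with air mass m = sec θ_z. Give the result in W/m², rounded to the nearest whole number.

755 W/m²

Hour angle H = 15° × (10.5 − 12) = -22.50°.
cos θ_z = sin(3.5°) sin(-20.1°) + cos(3.5°) cos(-20.1°) cos(-22.50°) = -0.0210 + 0.8660 = 0.8450.
Air mass m = 1/cos θ_z = 1/0.8450 = 1.183; τ^m = 0.7^1.183 = 0.6558.
Surface direct beam = 1362 × 0.8450 × 0.6558 = 754.75 W/m².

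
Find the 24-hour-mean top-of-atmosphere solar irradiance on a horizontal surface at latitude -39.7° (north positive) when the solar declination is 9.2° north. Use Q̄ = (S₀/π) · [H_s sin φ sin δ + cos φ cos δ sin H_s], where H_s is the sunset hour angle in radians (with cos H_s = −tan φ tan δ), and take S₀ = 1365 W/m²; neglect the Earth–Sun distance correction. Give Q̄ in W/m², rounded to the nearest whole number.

cos H_s = −tan(-39.7°) · tan(9.2°) = 0.1345, so H_s = arccos(0.1345) = 82.27°. In radians, H_s = 1.4359.
H_s sin φ sin δ = 1.4359 × -0.6388 × 0.1599 = -0.1467.
cos φ cos δ sin H_s = 0.7694 × 0.9871 × 0.9909 = 0.7526.
Q̄ = (1365/π) × (-0.1467 + 0.7526) = 434.49 × 0.6059 = 263.26 W/m².

263 W/m²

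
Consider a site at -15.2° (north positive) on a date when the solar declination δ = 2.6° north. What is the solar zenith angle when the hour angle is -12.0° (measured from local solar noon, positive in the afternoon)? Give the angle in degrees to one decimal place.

With φ = -15.2°, δ = 2.6°, H = -12.00°: sin φ sin δ = -0.0119, cos φ cos δ cos H = 0.9430, so cos θ_z = 0.9311.
θ_z = arccos(0.9311) = 21.39°.

21.4°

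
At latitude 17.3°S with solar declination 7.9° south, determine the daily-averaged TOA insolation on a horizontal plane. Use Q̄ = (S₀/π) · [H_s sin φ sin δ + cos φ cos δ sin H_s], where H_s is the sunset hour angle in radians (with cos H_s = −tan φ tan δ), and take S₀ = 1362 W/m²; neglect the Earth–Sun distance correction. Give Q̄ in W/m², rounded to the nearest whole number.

The sunset hour angle satisfies cos H_s = −tan φ tan δ = -0.0432, giving H_s = 92.48°. In radians, H_s = 1.6141.
H_s sin φ sin δ = 1.6141 × -0.2974 × -0.1374 = 0.0660.
cos φ cos δ sin H_s = 0.9548 × 0.9905 × 0.9991 = 0.9449.
Q̄ = (1362/π) × (0.0660 + 0.9449) = 433.54 × 1.0109 = 438.27 W/m².

438 W/m²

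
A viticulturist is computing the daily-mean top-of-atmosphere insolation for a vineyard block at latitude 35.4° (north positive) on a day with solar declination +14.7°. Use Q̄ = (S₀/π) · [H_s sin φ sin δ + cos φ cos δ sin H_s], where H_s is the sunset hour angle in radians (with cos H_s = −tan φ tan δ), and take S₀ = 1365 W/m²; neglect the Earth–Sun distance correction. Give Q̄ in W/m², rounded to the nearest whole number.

The sunset hour angle satisfies cos H_s = −tan φ tan δ = -0.1864, giving H_s = 100.74°. In radians, H_s = 1.7582.
H_s sin φ sin δ = 1.7582 × 0.5793 × 0.2538 = 0.2585.
cos φ cos δ sin H_s = 0.8151 × 0.9673 × 0.9825 = 0.7746.
Q̄ = (1365/π) × (0.2585 + 0.7746) = 434.49 × 1.0331 = 448.87 W/m².

449 W/m²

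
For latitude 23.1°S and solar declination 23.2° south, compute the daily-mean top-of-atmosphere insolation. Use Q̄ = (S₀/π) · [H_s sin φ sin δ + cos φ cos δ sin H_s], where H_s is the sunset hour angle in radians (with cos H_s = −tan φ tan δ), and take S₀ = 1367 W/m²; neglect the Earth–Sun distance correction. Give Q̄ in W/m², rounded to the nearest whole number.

480 W/m²

−tan φ tan δ = −(-0.4265)(-0.4286) = -0.1828; H_s = arccos(-0.1828) = 100.53°. In radians, H_s = 1.7546.
H_s sin φ sin δ = 1.7546 × -0.3923 × -0.3939 = 0.2711.
cos φ cos δ sin H_s = 0.9198 × 0.9191 × 0.9832 = 0.8312.
Q̄ = (1367/π) × (0.2711 + 0.8312) = 435.13 × 1.1023 = 479.64 W/m².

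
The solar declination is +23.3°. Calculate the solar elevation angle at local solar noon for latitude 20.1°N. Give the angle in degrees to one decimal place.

At local solar noon the hour angle is zero, so the elevation is 90° − |φ − δ| = 90° − |20.1° − (23.3°)| = 90° − 3.2° = 86.8°.

86.8°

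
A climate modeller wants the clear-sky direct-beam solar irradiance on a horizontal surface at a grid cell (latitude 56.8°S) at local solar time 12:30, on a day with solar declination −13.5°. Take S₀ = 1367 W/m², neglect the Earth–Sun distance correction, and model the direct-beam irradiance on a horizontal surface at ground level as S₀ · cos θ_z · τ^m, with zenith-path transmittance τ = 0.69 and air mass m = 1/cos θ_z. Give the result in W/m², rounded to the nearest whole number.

592 W/m²

Hour angle H = 15° × (12.5 − 12) = 7.50°.
With φ = -56.8°, δ = -13.5°, H = 7.50°: sin φ sin δ = 0.1953, cos φ cos δ cos H = 0.5279, so cos θ_z = 0.7232.
Air mass m = 1/cos θ_z = 1/0.7232 = 1.383; τ^m = 0.69^1.383 = 0.5986.
Surface direct beam = 1367 × 0.7232 × 0.5986 = 591.78 W/m².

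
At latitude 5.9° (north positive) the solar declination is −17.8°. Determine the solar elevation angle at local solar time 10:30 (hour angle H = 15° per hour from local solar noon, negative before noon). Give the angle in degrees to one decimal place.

57.5°

Hour angle H = 15° × (10.5 − 12) = -22.50°.
cos θ_z = sin(5.9°) sin(-17.8°) + cos(5.9°) cos(-17.8°) cos(-22.50°) = -0.0314 + 0.8750 = 0.8436.
θ_z = arccos(0.8436) = 32.48°, so the elevation is 90° − 32.48° = 57.52°.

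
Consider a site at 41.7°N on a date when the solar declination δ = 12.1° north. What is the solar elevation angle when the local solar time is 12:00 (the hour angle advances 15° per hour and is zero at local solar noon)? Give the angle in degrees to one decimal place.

Hour angle H = 15° × (12 − 12) = 0.00°.
cos θ_z = sin φ sin δ + cos φ cos δ cos H = (0.6652)(0.2096) + (0.7466)(0.9778)(1.0000) = 0.8695.
θ_z = arccos(0.8695) = 29.60°, so the elevation is 90° − 29.60° = 60.40°.

60.4°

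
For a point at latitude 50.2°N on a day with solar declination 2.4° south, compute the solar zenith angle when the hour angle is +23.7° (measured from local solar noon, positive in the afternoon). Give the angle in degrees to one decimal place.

56.4°

cos θ_z = sin(50.2°) sin(-2.4°) + cos(50.2°) cos(-2.4°) cos(23.70°) = -0.0322 + 0.5856 = 0.5534.
θ_z = arccos(0.5534) = 56.40°.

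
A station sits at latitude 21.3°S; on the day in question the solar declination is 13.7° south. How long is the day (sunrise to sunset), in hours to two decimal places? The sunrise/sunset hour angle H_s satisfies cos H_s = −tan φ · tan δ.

−tan φ tan δ = −(-0.3899)(-0.2438) = -0.0951; H_s = arccos(-0.0951) = 95.46°.
Day length = 2 H_s / 15° h⁻¹ = 190.92° / 15 = 12.728 h.

12.73 hours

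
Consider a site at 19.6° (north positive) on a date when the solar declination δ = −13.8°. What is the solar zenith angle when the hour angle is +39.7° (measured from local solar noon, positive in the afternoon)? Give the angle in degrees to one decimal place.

cos θ_z = sin(19.6°) sin(-13.8°) + cos(19.6°) cos(-13.8°) cos(39.70°) = -0.0800 + 0.7039 = 0.6239.
θ_z = arccos(0.6239) = 51.40°.

51.4°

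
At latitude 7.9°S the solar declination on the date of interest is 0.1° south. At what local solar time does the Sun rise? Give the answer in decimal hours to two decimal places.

The sunset hour angle satisfies cos H_s = −tan φ tan δ = -0.0002, giving H_s = 90.01°.
Sunrise is at 12 − H_s/15 = 12 − 6.001 = 5.999 h local solar time.

6.00 h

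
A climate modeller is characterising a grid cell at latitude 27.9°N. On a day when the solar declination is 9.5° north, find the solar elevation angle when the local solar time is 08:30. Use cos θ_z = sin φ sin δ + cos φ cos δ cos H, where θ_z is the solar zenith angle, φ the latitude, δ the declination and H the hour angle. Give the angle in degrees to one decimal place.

Hour angle H = 15° × (8.5 − 12) = -52.50°.
cos θ_z = sin(27.9°) sin(9.5°) + cos(27.9°) cos(9.5°) cos(-52.50°) = 0.0772 + 0.5306 = 0.6078.
θ_z = arccos(0.6078) = 52.57°, so the elevation is 90° − 52.57° = 37.43°.

37.4°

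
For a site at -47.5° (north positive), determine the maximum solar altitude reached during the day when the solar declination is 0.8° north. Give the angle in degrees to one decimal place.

At local solar noon the hour angle is zero, so the elevation is 90° − |φ − δ| = 90° − |-47.5° − (0.8°)| = 90° − 48.3° = 41.7°.

41.7°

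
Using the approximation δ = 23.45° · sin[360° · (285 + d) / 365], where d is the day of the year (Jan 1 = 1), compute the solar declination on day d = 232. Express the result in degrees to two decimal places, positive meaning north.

360 × (285 + 232) / 365 = 509.918°; sin(509.918°) = 0.5012.
δ = 23.45 × 0.5012 = 11.753° ≈ +11.75°.

+11.75°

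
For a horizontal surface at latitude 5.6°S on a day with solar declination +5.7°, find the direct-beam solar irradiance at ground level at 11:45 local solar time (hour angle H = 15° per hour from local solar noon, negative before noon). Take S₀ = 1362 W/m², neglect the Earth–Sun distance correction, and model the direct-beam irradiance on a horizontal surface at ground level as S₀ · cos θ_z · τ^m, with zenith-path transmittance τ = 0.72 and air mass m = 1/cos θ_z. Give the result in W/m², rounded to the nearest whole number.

Hour angle H = 15° × (11.75 − 12) = -3.75°.
cos θ_z = sin φ sin δ + cos φ cos δ cos H = (-0.0976)(0.0993) + (0.9952)(0.9951)(0.9979) = 0.9786.
Air mass m = 1/cos θ_z = 1/0.9786 = 1.022; τ^m = 0.72^1.022 = 0.7148.
Surface direct beam = 1362 × 0.9786 × 0.7148 = 952.72 W/m².

953 W/m²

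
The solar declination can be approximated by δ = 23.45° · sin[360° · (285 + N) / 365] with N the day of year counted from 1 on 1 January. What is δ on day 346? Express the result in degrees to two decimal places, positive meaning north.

-23.24°

360 × (285 + 346) / 365 = 622.356°; sin(622.356°) = -0.9911.
δ = 23.45 × -0.9911 = -23.241° ≈ -23.24°.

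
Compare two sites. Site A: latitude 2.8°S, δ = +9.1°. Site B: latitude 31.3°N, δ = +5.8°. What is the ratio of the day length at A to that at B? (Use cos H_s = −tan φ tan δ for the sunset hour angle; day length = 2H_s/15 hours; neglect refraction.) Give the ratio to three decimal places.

0.957

A: H_s = arccos(−tan -2.8° · tan 9.1°) = 89.55°, so 2H_s/15 = 11.9400 h.
B: H_s = arccos(−tan 31.3° · tan 5.8°) = 93.54°, so 2H_s/15 = 12.4720 h.
Ratio A/B = 11.9400 / 12.4720 = 0.9573.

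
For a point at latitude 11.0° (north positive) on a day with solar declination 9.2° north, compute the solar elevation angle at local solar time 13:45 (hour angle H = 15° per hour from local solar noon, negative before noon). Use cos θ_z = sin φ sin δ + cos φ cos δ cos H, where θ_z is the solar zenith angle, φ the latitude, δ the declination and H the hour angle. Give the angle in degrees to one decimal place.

64.1°

Hour angle H = 15° × (13.75 − 12) = 26.25°.
cos θ_z = sin φ sin δ + cos φ cos δ cos H = (0.1908)(0.1599) + (0.9816)(0.9871)(0.8969) = 0.8995.
θ_z = arccos(0.8995) = 25.91°, so the elevation is 90° − 25.91° = 64.09°.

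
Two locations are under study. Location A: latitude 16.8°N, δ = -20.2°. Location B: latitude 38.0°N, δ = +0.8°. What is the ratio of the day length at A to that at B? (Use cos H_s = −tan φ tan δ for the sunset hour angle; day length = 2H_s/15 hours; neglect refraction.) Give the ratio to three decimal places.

A: H_s = arccos(−tan 16.8° · tan -20.2°) = 83.62°, so 2H_s/15 = 11.1493 h.
B: H_s = arccos(−tan 38.0° · tan 0.8°) = 90.63°, so 2H_s/15 = 12.0840 h.
Ratio A/B = 11.1493 / 12.0840 = 0.9226.

0.923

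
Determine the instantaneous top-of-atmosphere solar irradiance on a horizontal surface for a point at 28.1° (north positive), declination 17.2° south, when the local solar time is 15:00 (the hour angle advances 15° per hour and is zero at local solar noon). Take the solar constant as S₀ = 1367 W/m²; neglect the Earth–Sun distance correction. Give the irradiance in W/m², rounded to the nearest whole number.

Hour angle H = 15° × (15 − 12) = 45.00°.
cos θ_z = sin(28.1°) sin(-17.2°) + cos(28.1°) cos(-17.2°) cos(45.00°) = -0.1393 + 0.5959 = 0.4566.
Top-of-atmosphere irradiance = S₀ cos θ_z = 1367 × 0.4566 = 624.17 W/m².

624 W/m²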